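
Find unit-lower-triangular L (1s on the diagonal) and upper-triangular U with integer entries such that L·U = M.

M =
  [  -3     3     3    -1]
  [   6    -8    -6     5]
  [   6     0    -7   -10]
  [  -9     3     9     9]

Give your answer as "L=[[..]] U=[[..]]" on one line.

L=[[1,0,0,0],[-2,1,0,0],[-2,-3,1,0],[3,3,0,1]] U=[[-3,3,3,-1],[0,-2,0,3],[0,0,-1,-3],[0,0,0,3]]

  R1 -= -2·R0 → [0,-2,0,3]
  R2 -= -2·R0 → [0,6,-1,-12]
  R3 -= 3·R0 → [0,-6,0,12]
  R2 -= -3·R1 → [0,0,-1,-3]
  R3 -= 3·R1 → [0,0,0,3]
  R3 -= 0·R2 → [0,0,0,3]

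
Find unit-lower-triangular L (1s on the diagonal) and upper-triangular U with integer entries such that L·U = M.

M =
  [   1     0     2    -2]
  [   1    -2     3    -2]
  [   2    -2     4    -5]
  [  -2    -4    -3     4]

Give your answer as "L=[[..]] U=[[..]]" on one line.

L=[[1,0,0,0],[1,1,0,0],[2,1,1,0],[-2,2,1,1]] U=[[1,0,2,-2],[0,-2,1,0],[0,0,-1,-1],[0,0,0,1]]

  R1 -= 1·R0 → [0,-2,1,0]
  R2 -= 2·R0 → [0,-2,0,-1]
  R3 -= -2·R0 → [0,-4,1,0]
  R2 -= 1·R1 → [0,0,-1,-1]
  R3 -= 2·R1 → [0,0,-1,0]
  R3 -= 1·R2 → [0,0,0,1]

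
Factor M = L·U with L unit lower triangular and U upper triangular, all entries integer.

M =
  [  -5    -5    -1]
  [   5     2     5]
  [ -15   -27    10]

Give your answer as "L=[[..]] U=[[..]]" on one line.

L=[[1,0,0],[-1,1,0],[3,4,1]] U=[[-5,-5,-1],[0,-3,4],[0,0,-3]]

  r1 -= -1·r0 → [0,-3,4]
  r2 -= 3·r0 → [0,-12,13]
  r2 -= 4·r1 → [0,0,-3]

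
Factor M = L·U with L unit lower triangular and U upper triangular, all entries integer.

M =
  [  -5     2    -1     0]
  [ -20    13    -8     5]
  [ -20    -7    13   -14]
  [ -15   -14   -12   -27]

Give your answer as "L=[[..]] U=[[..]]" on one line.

  R1 -= 4·R0 → [0,5,-4,5]
  R2 -= 4·R0 → [0,-15,17,-14]
  R3 -= 3·R0 → [0,-20,-9,-27]
  R2 -= -3·R1 → [0,0,5,1]
  R3 -= -4·R1 → [0,0,-25,-7]
  R3 -= -5·R2 → [0,0,0,-2]

L=[[1,0,0,0],[4,1,0,0],[4,-3,1,0],[3,-4,-5,1]] U=[[-5,2,-1,0],[0,5,-4,5],[0,0,5,1],[0,0,0,-2]]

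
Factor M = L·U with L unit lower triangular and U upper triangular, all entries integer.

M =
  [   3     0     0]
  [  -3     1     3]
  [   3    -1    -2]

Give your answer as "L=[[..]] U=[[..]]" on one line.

  row1 -= -1·row0 → [0,1,3]
  row2 -= 1·row0 → [0,-1,-2]
  row2 -= -1·row1 → [0,0,1]

L=[[1,0,0],[-1,1,0],[1,-1,1]] U=[[3,0,0],[0,1,3],[0,0,1]]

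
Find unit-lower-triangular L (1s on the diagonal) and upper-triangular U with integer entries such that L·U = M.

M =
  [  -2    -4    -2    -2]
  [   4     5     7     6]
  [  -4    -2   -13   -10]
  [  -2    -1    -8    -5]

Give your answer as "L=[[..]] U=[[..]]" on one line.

  R1 -= -2·R0 → [0,-3,3,2]
  R2 -= 2·R0 → [0,6,-9,-6]
  R3 -= 1·R0 → [0,3,-6,-3]
  R2 -= -2·R1 → [0,0,-3,-2]
  R3 -= -1·R1 → [0,0,-3,-1]
  R3 -= 1·R2 → [0,0,0,1]

L=[[1,0,0,0],[-2,1,0,0],[2,-2,1,0],[1,-1,1,1]] U=[[-2,-4,-2,-2],[0,-3,3,2],[0,0,-3,-2],[0,0,0,1]]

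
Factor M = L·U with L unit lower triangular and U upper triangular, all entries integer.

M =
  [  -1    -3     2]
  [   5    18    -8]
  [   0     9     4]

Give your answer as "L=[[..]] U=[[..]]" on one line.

  row1 -= -5·row0 → [0,3,2]
  row2 -= 0·row0 → [0,9,4]
  row2 -= 3·row1 → [0,0,-2]

L=[[1,0,0],[-5,1,0],[0,3,1]] U=[[-1,-3,2],[0,3,2],[0,0,-2]]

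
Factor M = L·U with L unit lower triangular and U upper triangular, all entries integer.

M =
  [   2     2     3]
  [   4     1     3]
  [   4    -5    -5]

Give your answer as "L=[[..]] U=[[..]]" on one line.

L=[[1,0,0],[2,1,0],[2,3,1]] U=[[2,2,3],[0,-3,-3],[0,0,-2]]

  r1 -= 2·r0 → [0,-3,-3]
  r2 -= 2·r0 → [0,-9,-11]
  r2 -= 3·r1 → [0,0,-2]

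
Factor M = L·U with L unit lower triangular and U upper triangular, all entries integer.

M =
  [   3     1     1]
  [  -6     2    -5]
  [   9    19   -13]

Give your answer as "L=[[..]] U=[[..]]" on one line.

L=[[1,0,0],[-2,1,0],[3,4,1]] U=[[3,1,1],[0,4,-3],[0,0,-4]]

  row1 -= -2·row0 → [0,4,-3]
  row2 -= 3·row0 → [0,16,-16]
  row2 -= 4·row1 → [0,0,-4]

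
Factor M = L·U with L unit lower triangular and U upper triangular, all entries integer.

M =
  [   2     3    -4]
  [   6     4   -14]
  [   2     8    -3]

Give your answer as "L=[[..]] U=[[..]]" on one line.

  row1 -= 3·row0 → [0,-5,-2]
  row2 -= 1·row0 → [0,5,1]
  row2 -= -1·row1 → [0,0,-1]

L=[[1,0,0],[3,1,0],[1,-1,1]] U=[[2,3,-4],[0,-5,-2],[0,0,-1]]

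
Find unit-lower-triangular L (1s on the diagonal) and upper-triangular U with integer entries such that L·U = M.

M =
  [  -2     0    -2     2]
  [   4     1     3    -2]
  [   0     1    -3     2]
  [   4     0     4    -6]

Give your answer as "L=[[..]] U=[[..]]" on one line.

  row1 -= -2·row0 → [0,1,-1,2]
  row2 -= 0·row0 → [0,1,-3,2]
  row3 -= -2·row0 → [0,0,0,-2]
  row2 -= 1·row1 → [0,0,-2,0]
  row3 -= 0·row1 → [0,0,0,-2]
  row3 -= 0·row2 → [0,0,0,-2]

L=[[1,0,0,0],[-2,1,0,0],[0,1,1,0],[-2,0,0,1]] U=[[-2,0,-2,2],[0,1,-1,2],[0,0,-2,0],[0,0,0,-2]]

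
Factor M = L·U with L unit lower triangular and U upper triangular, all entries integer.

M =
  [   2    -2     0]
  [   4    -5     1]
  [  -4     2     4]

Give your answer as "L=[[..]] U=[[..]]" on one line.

L=[[1,0,0],[2,1,0],[-2,2,1]] U=[[2,-2,0],[0,-1,1],[0,0,2]]

  row1 -= 2·row0 → [0,-1,1]
  row2 -= -2·row0 → [0,-2,4]
  row2 -= 2·row1 → [0,0,2]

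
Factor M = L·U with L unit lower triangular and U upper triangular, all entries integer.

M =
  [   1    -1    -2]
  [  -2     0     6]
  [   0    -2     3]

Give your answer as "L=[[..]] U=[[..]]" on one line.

L=[[1,0,0],[-2,1,0],[0,1,1]] U=[[1,-1,-2],[0,-2,2],[0,0,1]]

  R1 -= -2·R0 → [0,-2,2]
  R2 -= 0·R0 → [0,-2,3]
  R2 -= 1·R1 → [0,0,1]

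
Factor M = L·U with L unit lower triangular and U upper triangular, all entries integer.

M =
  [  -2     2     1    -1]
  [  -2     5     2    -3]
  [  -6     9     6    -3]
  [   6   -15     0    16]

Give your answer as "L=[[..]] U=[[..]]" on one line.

  r1 -= 1·r0 → [0,3,1,-2]
  r2 -= 3·r0 → [0,3,3,0]
  r3 -= -3·r0 → [0,-9,3,13]
  r2 -= 1·r1 → [0,0,2,2]
  r3 -= -3·r1 → [0,0,6,7]
  r3 -= 3·r2 → [0,0,0,1]

L=[[1,0,0,0],[1,1,0,0],[3,1,1,0],[-3,-3,3,1]] U=[[-2,2,1,-1],[0,3,1,-2],[0,0,2,2],[0,0,0,1]]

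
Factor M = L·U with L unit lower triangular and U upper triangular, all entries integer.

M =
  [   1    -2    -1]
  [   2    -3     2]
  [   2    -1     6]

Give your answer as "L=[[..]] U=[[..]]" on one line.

  R1 -= 2·R0 → [0,1,4]
  R2 -= 2·R0 → [0,3,8]
  R2 -= 3·R1 → [0,0,-4]

L=[[1,0,0],[2,1,0],[2,3,1]] U=[[1,-2,-1],[0,1,4],[0,0,-4]]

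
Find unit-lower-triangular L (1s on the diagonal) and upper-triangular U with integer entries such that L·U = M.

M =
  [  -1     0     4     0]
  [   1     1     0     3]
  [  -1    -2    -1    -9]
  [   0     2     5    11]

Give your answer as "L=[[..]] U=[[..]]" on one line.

  R1 -= -1·R0 → [0,1,4,3]
  R2 -= 1·R0 → [0,-2,-5,-9]
  R3 -= 0·R0 → [0,2,5,11]
  R2 -= -2·R1 → [0,0,3,-3]
  R3 -= 2·R1 → [0,0,-3,5]
  R3 -= -1·R2 → [0,0,0,2]

L=[[1,0,0,0],[-1,1,0,0],[1,-2,1,0],[0,2,-1,1]] U=[[-1,0,4,0],[0,1,4,3],[0,0,3,-3],[0,0,0,2]]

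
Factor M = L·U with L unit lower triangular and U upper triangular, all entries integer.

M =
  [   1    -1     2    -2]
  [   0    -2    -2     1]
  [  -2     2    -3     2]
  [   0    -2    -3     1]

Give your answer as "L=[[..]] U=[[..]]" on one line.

  R1 -= 0·R0 → [0,-2,-2,1]
  R2 -= -2·R0 → [0,0,1,-2]
  R3 -= 0·R0 → [0,-2,-3,1]
  R2 -= 0·R1 → [0,0,1,-2]
  R3 -= 1·R1 → [0,0,-1,0]
  R3 -= -1·R2 → [0,0,0,-2]

L=[[1,0,0,0],[0,1,0,0],[-2,0,1,0],[0,1,-1,1]] U=[[1,-1,2,-2],[0,-2,-2,1],[0,0,1,-2],[0,0,0,-2]]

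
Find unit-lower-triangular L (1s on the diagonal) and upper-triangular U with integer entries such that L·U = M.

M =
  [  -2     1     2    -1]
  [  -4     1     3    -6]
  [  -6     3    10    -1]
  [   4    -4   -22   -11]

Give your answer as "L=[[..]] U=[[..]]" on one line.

L=[[1,0,0,0],[2,1,0,0],[3,0,1,0],[-2,2,-4,1]] U=[[-2,1,2,-1],[0,-1,-1,-4],[0,0,4,2],[0,0,0,3]]

  row1 -= 2·row0 → [0,-1,-1,-4]
  row2 -= 3·row0 → [0,0,4,2]
  row3 -= -2·row0 → [0,-2,-18,-13]
  row2 -= 0·row1 → [0,0,4,2]
  row3 -= 2·row1 → [0,0,-16,-5]
  row3 -= -4·row2 → [0,0,0,3]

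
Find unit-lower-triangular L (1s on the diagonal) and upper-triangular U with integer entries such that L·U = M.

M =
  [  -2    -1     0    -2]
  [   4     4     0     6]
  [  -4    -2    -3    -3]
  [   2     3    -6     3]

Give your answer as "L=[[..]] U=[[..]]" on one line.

L=[[1,0,0,0],[-2,1,0,0],[2,0,1,0],[-1,1,2,1]] U=[[-2,-1,0,-2],[0,2,0,2],[0,0,-3,1],[0,0,0,-3]]

  row1 -= -2·row0 → [0,2,0,2]
  row2 -= 2·row0 → [0,0,-3,1]
  row3 -= -1·row0 → [0,2,-6,1]
  row2 -= 0·row1 → [0,0,-3,1]
  row3 -= 1·row1 → [0,0,-6,-1]
  row3 -= 2·row2 → [0,0,0,-3]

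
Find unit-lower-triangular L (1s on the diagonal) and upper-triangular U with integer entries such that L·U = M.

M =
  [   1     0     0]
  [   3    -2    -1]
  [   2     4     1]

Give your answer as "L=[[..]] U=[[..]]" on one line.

  row1 -= 3·row0 → [0,-2,-1]
  row2 -= 2·row0 → [0,4,1]
  row2 -= -2·row1 → [0,0,-1]

L=[[1,0,0],[3,1,0],[2,-2,1]] U=[[1,0,0],[0,-2,-1],[0,0,-1]]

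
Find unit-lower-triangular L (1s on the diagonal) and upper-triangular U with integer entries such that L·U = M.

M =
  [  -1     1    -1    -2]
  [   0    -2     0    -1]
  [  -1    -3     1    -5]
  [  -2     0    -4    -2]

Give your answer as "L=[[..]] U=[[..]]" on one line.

L=[[1,0,0,0],[0,1,0,0],[1,2,1,0],[2,1,-1,1]] U=[[-1,1,-1,-2],[0,-2,0,-1],[0,0,2,-1],[0,0,0,2]]

  R1 -= 0·R0 → [0,-2,0,-1]
  R2 -= 1·R0 → [0,-4,2,-3]
  R3 -= 2·R0 → [0,-2,-2,2]
  R2 -= 2·R1 → [0,0,2,-1]
  R3 -= 1·R1 → [0,0,-2,3]
  R3 -= -1·R2 → [0,0,0,2]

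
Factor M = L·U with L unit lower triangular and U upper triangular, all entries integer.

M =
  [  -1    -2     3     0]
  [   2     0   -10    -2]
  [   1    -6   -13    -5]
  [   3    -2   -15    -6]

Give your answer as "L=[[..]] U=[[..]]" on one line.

L=[[1,0,0,0],[-2,1,0,0],[-1,2,1,0],[-3,2,-1,1]] U=[[-1,-2,3,0],[0,-4,-4,-2],[0,0,-2,-1],[0,0,0,-3]]

  row1 -= -2·row0 → [0,-4,-4,-2]
  row2 -= -1·row0 → [0,-8,-10,-5]
  row3 -= -3·row0 → [0,-8,-6,-6]
  row2 -= 2·row1 → [0,0,-2,-1]
  row3 -= 2·row1 → [0,0,2,-2]
  row3 -= -1·row2 → [0,0,0,-3]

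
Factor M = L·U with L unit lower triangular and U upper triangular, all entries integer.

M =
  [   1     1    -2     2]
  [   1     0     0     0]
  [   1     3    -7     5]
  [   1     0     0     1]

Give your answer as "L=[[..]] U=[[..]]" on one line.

L=[[1,0,0,0],[1,1,0,0],[1,-2,1,0],[1,1,0,1]] U=[[1,1,-2,2],[0,-1,2,-2],[0,0,-1,-1],[0,0,0,1]]

  R1 -= 1·R0 → [0,-1,2,-2]
  R2 -= 1·R0 → [0,2,-5,3]
  R3 -= 1·R0 → [0,-1,2,-1]
  R2 -= -2·R1 → [0,0,-1,-1]
  R3 -= 1·R1 → [0,0,0,1]
  R3 -= 0·R2 → [0,0,0,1]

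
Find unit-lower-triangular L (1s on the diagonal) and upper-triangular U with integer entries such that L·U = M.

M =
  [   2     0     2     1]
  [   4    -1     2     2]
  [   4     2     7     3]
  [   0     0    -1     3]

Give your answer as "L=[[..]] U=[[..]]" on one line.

L=[[1,0,0,0],[2,1,0,0],[2,-2,1,0],[0,0,1,1]] U=[[2,0,2,1],[0,-1,-2,0],[0,0,-1,1],[0,0,0,2]]

  row1 -= 2·row0 → [0,-1,-2,0]
  row2 -= 2·row0 → [0,2,3,1]
  row3 -= 0·row0 → [0,0,-1,3]
  row2 -= -2·row1 → [0,0,-1,1]
  row3 -= 0·row1 → [0,0,-1,3]
  row3 -= 1·row2 → [0,0,0,2]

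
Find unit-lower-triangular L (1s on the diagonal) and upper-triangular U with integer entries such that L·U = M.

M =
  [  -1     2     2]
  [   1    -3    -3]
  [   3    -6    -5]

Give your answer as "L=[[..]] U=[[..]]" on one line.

L=[[1,0,0],[-1,1,0],[-3,0,1]] U=[[-1,2,2],[0,-1,-1],[0,0,1]]

  R1 -= -1·R0 → [0,-1,-1]
  R2 -= -3·R0 → [0,0,1]
  R2 -= 0·R1 → [0,0,1]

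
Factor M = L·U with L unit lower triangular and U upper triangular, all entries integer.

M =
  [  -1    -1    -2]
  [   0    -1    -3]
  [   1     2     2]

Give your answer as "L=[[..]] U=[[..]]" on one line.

L=[[1,0,0],[0,1,0],[-1,-1,1]] U=[[-1,-1,-2],[0,-1,-3],[0,0,-3]]

  row1 -= 0·row0 → [0,-1,-3]
  row2 -= -1·row0 → [0,1,0]
  row2 -= -1·row1 → [0,0,-3]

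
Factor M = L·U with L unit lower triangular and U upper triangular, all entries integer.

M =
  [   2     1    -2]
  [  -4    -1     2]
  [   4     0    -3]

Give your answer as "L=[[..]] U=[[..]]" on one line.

L=[[1,0,0],[-2,1,0],[2,-2,1]] U=[[2,1,-2],[0,1,-2],[0,0,-3]]

  R1 -= -2·R0 → [0,1,-2]
  R2 -= 2·R0 → [0,-2,1]
  R2 -= -2·R1 → [0,0,-3]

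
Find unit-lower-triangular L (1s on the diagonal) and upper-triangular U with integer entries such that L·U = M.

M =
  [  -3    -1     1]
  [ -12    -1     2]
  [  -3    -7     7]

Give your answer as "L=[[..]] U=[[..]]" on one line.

  row1 -= 4·row0 → [0,3,-2]
  row2 -= 1·row0 → [0,-6,6]
  row2 -= -2·row1 → [0,0,2]

L=[[1,0,0],[4,1,0],[1,-2,1]] U=[[-3,-1,1],[0,3,-2],[0,0,2]]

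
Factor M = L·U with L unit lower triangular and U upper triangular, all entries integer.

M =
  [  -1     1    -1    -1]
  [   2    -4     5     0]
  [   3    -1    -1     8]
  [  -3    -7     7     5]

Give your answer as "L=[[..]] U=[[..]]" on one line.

L=[[1,0,0,0],[-2,1,0,0],[-3,-1,1,0],[3,5,5,1]] U=[[-1,1,-1,-1],[0,-2,3,-2],[0,0,-1,3],[0,0,0,3]]

  r1 -= -2·r0 → [0,-2,3,-2]
  r2 -= -3·r0 → [0,2,-4,5]
  r3 -= 3·r0 → [0,-10,10,8]
  r2 -= -1·r1 → [0,0,-1,3]
  r3 -= 5·r1 → [0,0,-5,18]
  r3 -= 5·r2 → [0,0,0,3]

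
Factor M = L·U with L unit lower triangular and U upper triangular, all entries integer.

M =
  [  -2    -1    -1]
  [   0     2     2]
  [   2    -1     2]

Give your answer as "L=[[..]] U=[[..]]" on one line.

L=[[1,0,0],[0,1,0],[-1,-1,1]] U=[[-2,-1,-1],[0,2,2],[0,0,3]]

  R1 -= 0·R0 → [0,2,2]
  R2 -= -1·R0 → [0,-2,1]
  R2 -= -1·R1 → [0,0,3]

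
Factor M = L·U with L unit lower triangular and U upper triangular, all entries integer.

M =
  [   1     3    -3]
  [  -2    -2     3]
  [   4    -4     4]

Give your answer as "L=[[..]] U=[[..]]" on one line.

  row1 -= -2·row0 → [0,4,-3]
  row2 -= 4·row0 → [0,-16,16]
  row2 -= -4·row1 → [0,0,4]

L=[[1,0,0],[-2,1,0],[4,-4,1]] U=[[1,3,-3],[0,4,-3],[0,0,4]]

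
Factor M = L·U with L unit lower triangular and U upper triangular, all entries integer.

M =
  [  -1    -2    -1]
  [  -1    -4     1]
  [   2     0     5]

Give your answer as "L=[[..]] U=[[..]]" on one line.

  R1 -= 1·R0 → [0,-2,2]
  R2 -= -2·R0 → [0,-4,3]
  R2 -= 2·R1 → [0,0,-1]

L=[[1,0,0],[1,1,0],[-2,2,1]] U=[[-1,-2,-1],[0,-2,2],[0,0,-1]]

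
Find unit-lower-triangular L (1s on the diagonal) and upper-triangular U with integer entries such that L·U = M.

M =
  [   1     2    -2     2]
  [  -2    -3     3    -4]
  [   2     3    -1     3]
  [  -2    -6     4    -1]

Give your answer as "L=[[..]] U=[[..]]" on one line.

L=[[1,0,0,0],[-2,1,0,0],[2,-1,1,0],[-2,-2,-1,1]] U=[[1,2,-2,2],[0,1,-1,0],[0,0,2,-1],[0,0,0,2]]

  R1 -= -2·R0 → [0,1,-1,0]
  R2 -= 2·R0 → [0,-1,3,-1]
  R3 -= -2·R0 → [0,-2,0,3]
  R2 -= -1·R1 → [0,0,2,-1]
  R3 -= -2·R1 → [0,0,-2,3]
  R3 -= -1·R2 → [0,0,0,2]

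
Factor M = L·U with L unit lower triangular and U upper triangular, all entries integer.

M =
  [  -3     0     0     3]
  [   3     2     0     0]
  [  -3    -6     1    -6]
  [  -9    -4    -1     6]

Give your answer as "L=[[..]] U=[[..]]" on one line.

L=[[1,0,0,0],[-1,1,0,0],[1,-3,1,0],[3,-2,-1,1]] U=[[-3,0,0,3],[0,2,0,3],[0,0,1,0],[0,0,0,3]]

  R1 -= -1·R0 → [0,2,0,3]
  R2 -= 1·R0 → [0,-6,1,-9]
  R3 -= 3·R0 → [0,-4,-1,-3]
  R2 -= -3·R1 → [0,0,1,0]
  R3 -= -2·R1 → [0,0,-1,3]
  R3 -= -1·R2 → [0,0,0,3]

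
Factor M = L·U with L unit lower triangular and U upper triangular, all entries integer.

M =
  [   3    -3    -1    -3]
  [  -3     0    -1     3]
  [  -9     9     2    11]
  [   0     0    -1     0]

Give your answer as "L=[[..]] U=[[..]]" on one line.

L=[[1,0,0,0],[-1,1,0,0],[-3,0,1,0],[0,0,1,1]] U=[[3,-3,-1,-3],[0,-3,-2,0],[0,0,-1,2],[0,0,0,-2]]

  r1 -= -1·r0 → [0,-3,-2,0]
  r2 -= -3·r0 → [0,0,-1,2]
  r3 -= 0·r0 → [0,0,-1,0]
  r2 -= 0·r1 → [0,0,-1,2]
  r3 -= 0·r1 → [0,0,-1,0]
  r3 -= 1·r2 → [0,0,0,-2]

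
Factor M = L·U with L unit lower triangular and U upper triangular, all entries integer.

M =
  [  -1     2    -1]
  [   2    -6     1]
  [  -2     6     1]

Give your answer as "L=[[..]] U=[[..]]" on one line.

L=[[1,0,0],[-2,1,0],[2,-1,1]] U=[[-1,2,-1],[0,-2,-1],[0,0,2]]

  row1 -= -2·row0 → [0,-2,-1]
  row2 -= 2·row0 → [0,2,3]
  row2 -= -1·row1 → [0,0,2]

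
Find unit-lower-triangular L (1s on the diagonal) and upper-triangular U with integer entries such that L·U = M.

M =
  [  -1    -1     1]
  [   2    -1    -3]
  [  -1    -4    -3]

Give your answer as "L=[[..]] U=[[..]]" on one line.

L=[[1,0,0],[-2,1,0],[1,1,1]] U=[[-1,-1,1],[0,-3,-1],[0,0,-3]]

  R1 -= -2·R0 → [0,-3,-1]
  R2 -= 1·R0 → [0,-3,-4]
  R2 -= 1·R1 → [0,0,-3]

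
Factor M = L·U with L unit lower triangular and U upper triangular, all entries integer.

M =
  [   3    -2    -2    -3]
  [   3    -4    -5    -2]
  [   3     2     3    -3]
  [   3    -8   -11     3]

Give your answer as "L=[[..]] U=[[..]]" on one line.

  row1 -= 1·row0 → [0,-2,-3,1]
  row2 -= 1·row0 → [0,4,5,0]
  row3 -= 1·row0 → [0,-6,-9,6]
  row2 -= -2·row1 → [0,0,-1,2]
  row3 -= 3·row1 → [0,0,0,3]
  row3 -= 0·row2 → [0,0,0,3]

L=[[1,0,0,0],[1,1,0,0],[1,-2,1,0],[1,3,0,1]] U=[[3,-2,-2,-3],[0,-2,-3,1],[0,0,-1,2],[0,0,0,3]]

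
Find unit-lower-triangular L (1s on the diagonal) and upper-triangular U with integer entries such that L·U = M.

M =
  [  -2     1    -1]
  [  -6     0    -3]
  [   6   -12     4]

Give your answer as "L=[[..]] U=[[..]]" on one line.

  R1 -= 3·R0 → [0,-3,0]
  R2 -= -3·R0 → [0,-9,1]
  R2 -= 3·R1 → [0,0,1]

L=[[1,0,0],[3,1,0],[-3,3,1]] U=[[-2,1,-1],[0,-3,0],[0,0,1]]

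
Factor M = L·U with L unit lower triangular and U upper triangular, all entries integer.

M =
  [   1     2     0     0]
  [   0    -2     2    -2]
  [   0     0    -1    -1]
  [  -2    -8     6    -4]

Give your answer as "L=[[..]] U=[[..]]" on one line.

  row1 -= 0·row0 → [0,-2,2,-2]
  row2 -= 0·row0 → [0,0,-1,-1]
  row3 -= -2·row0 → [0,-4,6,-4]
  row2 -= 0·row1 → [0,0,-1,-1]
  row3 -= 2·row1 → [0,0,2,0]
  row3 -= -2·row2 → [0,0,0,-2]

L=[[1,0,0,0],[0,1,0,0],[0,0,1,0],[-2,2,-2,1]] U=[[1,2,0,0],[0,-2,2,-2],[0,0,-1,-1],[0,0,0,-2]]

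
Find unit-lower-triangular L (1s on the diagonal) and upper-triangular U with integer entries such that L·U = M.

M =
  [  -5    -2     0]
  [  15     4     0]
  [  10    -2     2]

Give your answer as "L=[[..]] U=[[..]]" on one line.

L=[[1,0,0],[-3,1,0],[-2,3,1]] U=[[-5,-2,0],[0,-2,0],[0,0,2]]

  row1 -= -3·row0 → [0,-2,0]
  row2 -= -2·row0 → [0,-6,2]
  row2 -= 3·row1 → [0,0,2]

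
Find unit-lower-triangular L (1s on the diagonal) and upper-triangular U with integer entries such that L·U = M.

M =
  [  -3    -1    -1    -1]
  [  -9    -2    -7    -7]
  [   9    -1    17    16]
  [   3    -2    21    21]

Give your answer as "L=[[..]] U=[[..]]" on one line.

  row1 -= 3·row0 → [0,1,-4,-4]
  row2 -= -3·row0 → [0,-4,14,13]
  row3 -= -1·row0 → [0,-3,20,20]
  row2 -= -4·row1 → [0,0,-2,-3]
  row3 -= -3·row1 → [0,0,8,8]
  row3 -= -4·row2 → [0,0,0,-4]

L=[[1,0,0,0],[3,1,0,0],[-3,-4,1,0],[-1,-3,-4,1]] U=[[-3,-1,-1,-1],[0,1,-4,-4],[0,0,-2,-3],[0,0,0,-4]]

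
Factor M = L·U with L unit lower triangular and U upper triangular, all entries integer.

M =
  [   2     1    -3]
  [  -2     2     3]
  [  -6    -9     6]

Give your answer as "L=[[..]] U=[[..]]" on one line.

L=[[1,0,0],[-1,1,0],[-3,-2,1]] U=[[2,1,-3],[0,3,0],[0,0,-3]]

  row1 -= -1·row0 → [0,3,0]
  row2 -= -3·row0 → [0,-6,-3]
  row2 -= -2·row1 → [0,0,-3]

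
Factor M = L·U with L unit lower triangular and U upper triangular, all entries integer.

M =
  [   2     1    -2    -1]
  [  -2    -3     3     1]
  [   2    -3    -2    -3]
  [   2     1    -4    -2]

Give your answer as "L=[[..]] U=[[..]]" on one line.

  row1 -= -1·row0 → [0,-2,1,0]
  row2 -= 1·row0 → [0,-4,0,-2]
  row3 -= 1·row0 → [0,0,-2,-1]
  row2 -= 2·row1 → [0,0,-2,-2]
  row3 -= 0·row1 → [0,0,-2,-1]
  row3 -= 1·row2 → [0,0,0,1]

L=[[1,0,0,0],[-1,1,0,0],[1,2,1,0],[1,0,1,1]] U=[[2,1,-2,-1],[0,-2,1,0],[0,0,-2,-2],[0,0,0,1]]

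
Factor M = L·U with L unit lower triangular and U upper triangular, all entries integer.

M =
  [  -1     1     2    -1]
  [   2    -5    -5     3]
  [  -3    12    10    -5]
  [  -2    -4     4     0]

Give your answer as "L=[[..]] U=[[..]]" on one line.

  R1 -= -2·R0 → [0,-3,-1,1]
  R2 -= 3·R0 → [0,9,4,-2]
  R3 -= 2·R0 → [0,-6,0,2]
  R2 -= -3·R1 → [0,0,1,1]
  R3 -= 2·R1 → [0,0,2,0]
  R3 -= 2·R2 → [0,0,0,-2]

L=[[1,0,0,0],[-2,1,0,0],[3,-3,1,0],[2,2,2,1]] U=[[-1,1,2,-1],[0,-3,-1,1],[0,0,1,1],[0,0,0,-2]]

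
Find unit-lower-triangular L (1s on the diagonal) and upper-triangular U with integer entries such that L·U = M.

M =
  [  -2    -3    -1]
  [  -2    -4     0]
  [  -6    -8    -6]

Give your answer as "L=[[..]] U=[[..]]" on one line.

  row1 -= 1·row0 → [0,-1,1]
  row2 -= 3·row0 → [0,1,-3]
  row2 -= -1·row1 → [0,0,-2]

L=[[1,0,0],[1,1,0],[3,-1,1]] U=[[-2,-3,-1],[0,-1,1],[0,0,-2]]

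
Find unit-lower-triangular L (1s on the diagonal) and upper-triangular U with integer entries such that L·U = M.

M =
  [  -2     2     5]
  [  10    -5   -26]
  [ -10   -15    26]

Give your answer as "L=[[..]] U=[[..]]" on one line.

L=[[1,0,0],[-5,1,0],[5,-5,1]] U=[[-2,2,5],[0,5,-1],[0,0,-4]]

  row1 -= -5·row0 → [0,5,-1]
  row2 -= 5·row0 → [0,-25,1]
  row2 -= -5·row1 → [0,0,-4]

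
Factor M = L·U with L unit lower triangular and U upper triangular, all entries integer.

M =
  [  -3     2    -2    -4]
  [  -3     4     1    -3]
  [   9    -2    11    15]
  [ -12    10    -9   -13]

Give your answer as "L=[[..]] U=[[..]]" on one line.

  R1 -= 1·R0 → [0,2,3,1]
  R2 -= -3·R0 → [0,4,5,3]
  R3 -= 4·R0 → [0,2,-1,3]
  R2 -= 2·R1 → [0,0,-1,1]
  R3 -= 1·R1 → [0,0,-4,2]
  R3 -= 4·R2 → [0,0,0,-2]

L=[[1,0,0,0],[1,1,0,0],[-3,2,1,0],[4,1,4,1]] U=[[-3,2,-2,-4],[0,2,3,1],[0,0,-1,1],[0,0,0,-2]]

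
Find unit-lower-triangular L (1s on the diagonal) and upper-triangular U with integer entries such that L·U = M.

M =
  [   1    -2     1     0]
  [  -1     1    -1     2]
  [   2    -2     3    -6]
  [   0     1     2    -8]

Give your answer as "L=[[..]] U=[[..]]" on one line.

L=[[1,0,0,0],[-1,1,0,0],[2,-2,1,0],[0,-1,2,1]] U=[[1,-2,1,0],[0,-1,0,2],[0,0,1,-2],[0,0,0,-2]]

  R1 -= -1·R0 → [0,-1,0,2]
  R2 -= 2·R0 → [0,2,1,-6]
  R3 -= 0·R0 → [0,1,2,-8]
  R2 -= -2·R1 → [0,0,1,-2]
  R3 -= -1·R1 → [0,0,2,-6]
  R3 -= 2·R2 → [0,0,0,-2]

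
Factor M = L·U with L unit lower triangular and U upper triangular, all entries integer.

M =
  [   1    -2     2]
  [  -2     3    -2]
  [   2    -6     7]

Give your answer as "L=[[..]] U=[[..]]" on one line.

  R1 -= -2·R0 → [0,-1,2]
  R2 -= 2·R0 → [0,-2,3]
  R2 -= 2·R1 → [0,0,-1]

L=[[1,0,0],[-2,1,0],[2,2,1]] U=[[1,-2,2],[0,-1,2],[0,0,-1]]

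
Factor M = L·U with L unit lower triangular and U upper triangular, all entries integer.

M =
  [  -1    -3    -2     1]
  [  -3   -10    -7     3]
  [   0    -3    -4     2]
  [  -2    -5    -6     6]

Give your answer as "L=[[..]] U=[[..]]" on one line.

  r1 -= 3·r0 → [0,-1,-1,0]
  r2 -= 0·r0 → [0,-3,-4,2]
  r3 -= 2·r0 → [0,1,-2,4]
  r2 -= 3·r1 → [0,0,-1,2]
  r3 -= -1·r1 → [0,0,-3,4]
  r3 -= 3·r2 → [0,0,0,-2]

L=[[1,0,0,0],[3,1,0,0],[0,3,1,0],[2,-1,3,1]] U=[[-1,-3,-2,1],[0,-1,-1,0],[0,0,-1,2],[0,0,0,-2]]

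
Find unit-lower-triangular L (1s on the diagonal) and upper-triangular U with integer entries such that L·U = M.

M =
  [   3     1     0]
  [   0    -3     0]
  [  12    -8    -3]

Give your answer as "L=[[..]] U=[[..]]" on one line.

L=[[1,0,0],[0,1,0],[4,4,1]] U=[[3,1,0],[0,-3,0],[0,0,-3]]

  r1 -= 0·r0 → [0,-3,0]
  r2 -= 4·r0 → [0,-12,-3]
  r2 -= 4·r1 → [0,0,-3]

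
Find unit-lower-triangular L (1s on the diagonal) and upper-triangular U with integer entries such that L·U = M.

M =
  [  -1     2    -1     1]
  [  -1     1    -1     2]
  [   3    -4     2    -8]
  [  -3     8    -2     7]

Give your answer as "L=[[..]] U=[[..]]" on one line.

L=[[1,0,0,0],[1,1,0,0],[-3,-2,1,0],[3,-2,-1,1]] U=[[-1,2,-1,1],[0,-1,0,1],[0,0,-1,-3],[0,0,0,3]]

  row1 -= 1·row0 → [0,-1,0,1]
  row2 -= -3·row0 → [0,2,-1,-5]
  row3 -= 3·row0 → [0,2,1,4]
  row2 -= -2·row1 → [0,0,-1,-3]
  row3 -= -2·row1 → [0,0,1,6]
  row3 -= -1·row2 → [0,0,0,3]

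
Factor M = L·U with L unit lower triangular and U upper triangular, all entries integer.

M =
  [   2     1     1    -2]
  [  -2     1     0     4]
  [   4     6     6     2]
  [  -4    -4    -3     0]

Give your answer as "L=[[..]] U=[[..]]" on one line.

L=[[1,0,0,0],[-1,1,0,0],[2,2,1,0],[-2,-1,0,1]] U=[[2,1,1,-2],[0,2,1,2],[0,0,2,2],[0,0,0,-2]]

  row1 -= -1·row0 → [0,2,1,2]
  row2 -= 2·row0 → [0,4,4,6]
  row3 -= -2·row0 → [0,-2,-1,-4]
  row2 -= 2·row1 → [0,0,2,2]
  row3 -= -1·row1 → [0,0,0,-2]
  row3 -= 0·row2 → [0,0,0,-2]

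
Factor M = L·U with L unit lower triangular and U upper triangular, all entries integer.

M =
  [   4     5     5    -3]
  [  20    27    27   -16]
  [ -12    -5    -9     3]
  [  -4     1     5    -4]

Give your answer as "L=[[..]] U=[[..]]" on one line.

L=[[1,0,0,0],[5,1,0,0],[-3,5,1,0],[-1,3,-1,1]] U=[[4,5,5,-3],[0,2,2,-1],[0,0,-4,-1],[0,0,0,-5]]

  R1 -= 5·R0 → [0,2,2,-1]
  R2 -= -3·R0 → [0,10,6,-6]
  R3 -= -1·R0 → [0,6,10,-7]
  R2 -= 5·R1 → [0,0,-4,-1]
  R3 -= 3·R1 → [0,0,4,-4]
  R3 -= -1·R2 → [0,0,0,-5]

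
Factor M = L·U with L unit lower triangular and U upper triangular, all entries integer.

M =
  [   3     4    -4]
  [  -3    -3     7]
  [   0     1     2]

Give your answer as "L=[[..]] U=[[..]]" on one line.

L=[[1,0,0],[-1,1,0],[0,1,1]] U=[[3,4,-4],[0,1,3],[0,0,-1]]

  r1 -= -1·r0 → [0,1,3]
  r2 -= 0·r0 → [0,1,2]
  r2 -= 1·r1 → [0,0,-1]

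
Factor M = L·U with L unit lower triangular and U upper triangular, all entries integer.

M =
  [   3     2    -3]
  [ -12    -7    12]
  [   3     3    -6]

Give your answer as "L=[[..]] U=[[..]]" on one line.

L=[[1,0,0],[-4,1,0],[1,1,1]] U=[[3,2,-3],[0,1,0],[0,0,-3]]

  row1 -= -4·row0 → [0,1,0]
  row2 -= 1·row0 → [0,1,-3]
  row2 -= 1·row1 → [0,0,-3]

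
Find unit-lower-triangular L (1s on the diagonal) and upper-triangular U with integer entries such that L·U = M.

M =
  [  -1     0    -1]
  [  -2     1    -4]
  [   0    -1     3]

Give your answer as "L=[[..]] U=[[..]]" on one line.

  row1 -= 2·row0 → [0,1,-2]
  row2 -= 0·row0 → [0,-1,3]
  row2 -= -1·row1 → [0,0,1]

L=[[1,0,0],[2,1,0],[0,-1,1]] U=[[-1,0,-1],[0,1,-2],[0,0,1]]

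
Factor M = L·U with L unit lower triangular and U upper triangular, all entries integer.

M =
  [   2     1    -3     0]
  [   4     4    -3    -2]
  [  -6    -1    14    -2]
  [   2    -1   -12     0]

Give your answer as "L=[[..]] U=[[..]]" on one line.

  R1 -= 2·R0 → [0,2,3,-2]
  R2 -= -3·R0 → [0,2,5,-2]
  R3 -= 1·R0 → [0,-2,-9,0]
  R2 -= 1·R1 → [0,0,2,0]
  R3 -= -1·R1 → [0,0,-6,-2]
  R3 -= -3·R2 → [0,0,0,-2]

L=[[1,0,0,0],[2,1,0,0],[-3,1,1,0],[1,-1,-3,1]] U=[[2,1,-3,0],[0,2,3,-2],[0,0,2,0],[0,0,0,-2]]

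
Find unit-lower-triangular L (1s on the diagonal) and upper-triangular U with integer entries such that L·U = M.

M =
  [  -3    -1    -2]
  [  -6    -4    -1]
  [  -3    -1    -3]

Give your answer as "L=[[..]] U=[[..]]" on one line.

  r1 -= 2·r0 → [0,-2,3]
  r2 -= 1·r0 → [0,0,-1]
  r2 -= 0·r1 → [0,0,-1]

L=[[1,0,0],[2,1,0],[1,0,1]] U=[[-3,-1,-2],[0,-2,3],[0,0,-1]]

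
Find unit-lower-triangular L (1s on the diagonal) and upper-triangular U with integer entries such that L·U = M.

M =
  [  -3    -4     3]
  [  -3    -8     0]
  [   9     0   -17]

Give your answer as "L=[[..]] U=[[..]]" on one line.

  r1 -= 1·r0 → [0,-4,-3]
  r2 -= -3·r0 → [0,-12,-8]
  r2 -= 3·r1 → [0,0,1]

L=[[1,0,0],[1,1,0],[-3,3,1]] U=[[-3,-4,3],[0,-4,-3],[0,0,1]]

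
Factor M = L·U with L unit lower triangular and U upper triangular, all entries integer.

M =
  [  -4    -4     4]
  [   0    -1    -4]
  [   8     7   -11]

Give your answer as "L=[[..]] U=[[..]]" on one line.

L=[[1,0,0],[0,1,0],[-2,1,1]] U=[[-4,-4,4],[0,-1,-4],[0,0,1]]

  row1 -= 0·row0 → [0,-1,-4]
  row2 -= -2·row0 → [0,-1,-3]
  row2 -= 1·row1 → [0,0,1]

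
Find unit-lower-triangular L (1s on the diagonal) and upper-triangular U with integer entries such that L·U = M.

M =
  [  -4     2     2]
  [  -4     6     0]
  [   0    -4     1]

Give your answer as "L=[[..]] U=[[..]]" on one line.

L=[[1,0,0],[1,1,0],[0,-1,1]] U=[[-4,2,2],[0,4,-2],[0,0,-1]]

  r1 -= 1·r0 → [0,4,-2]
  r2 -= 0·r0 → [0,-4,1]
  r2 -= -1·r1 → [0,0,-1]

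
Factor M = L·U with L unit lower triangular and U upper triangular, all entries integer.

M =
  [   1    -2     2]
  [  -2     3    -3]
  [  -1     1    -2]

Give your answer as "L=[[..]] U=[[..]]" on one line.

  r1 -= -2·r0 → [0,-1,1]
  r2 -= -1·r0 → [0,-1,0]
  r2 -= 1·r1 → [0,0,-1]

L=[[1,0,0],[-2,1,0],[-1,1,1]] U=[[1,-2,2],[0,-1,1],[0,0,-1]]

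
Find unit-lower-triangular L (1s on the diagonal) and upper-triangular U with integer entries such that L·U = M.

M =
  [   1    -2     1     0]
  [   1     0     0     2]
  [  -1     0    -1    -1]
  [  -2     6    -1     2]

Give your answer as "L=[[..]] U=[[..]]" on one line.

L=[[1,0,0,0],[1,1,0,0],[-1,-1,1,0],[-2,1,-2,1]] U=[[1,-2,1,0],[0,2,-1,2],[0,0,-1,1],[0,0,0,2]]

  R1 -= 1·R0 → [0,2,-1,2]
  R2 -= -1·R0 → [0,-2,0,-1]
  R3 -= -2·R0 → [0,2,1,2]
  R2 -= -1·R1 → [0,0,-1,1]
  R3 -= 1·R1 → [0,0,2,0]
  R3 -= -2·R2 → [0,0,0,2]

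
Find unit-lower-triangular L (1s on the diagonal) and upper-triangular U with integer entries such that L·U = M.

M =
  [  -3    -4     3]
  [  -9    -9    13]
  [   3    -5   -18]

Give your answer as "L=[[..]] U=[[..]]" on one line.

  row1 -= 3·row0 → [0,3,4]
  row2 -= -1·row0 → [0,-9,-15]
  row2 -= -3·row1 → [0,0,-3]

L=[[1,0,0],[3,1,0],[-1,-3,1]] U=[[-3,-4,3],[0,3,4],[0,0,-3]]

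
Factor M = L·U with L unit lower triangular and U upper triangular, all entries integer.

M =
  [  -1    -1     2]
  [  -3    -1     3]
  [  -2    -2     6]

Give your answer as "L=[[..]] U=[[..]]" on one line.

L=[[1,0,0],[3,1,0],[2,0,1]] U=[[-1,-1,2],[0,2,-3],[0,0,2]]

  row1 -= 3·row0 → [0,2,-3]
  row2 -= 2·row0 → [0,0,2]
  row2 -= 0·row1 → [0,0,2]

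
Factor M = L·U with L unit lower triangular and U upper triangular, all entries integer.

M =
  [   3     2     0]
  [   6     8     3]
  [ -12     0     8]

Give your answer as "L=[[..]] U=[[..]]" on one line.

L=[[1,0,0],[2,1,0],[-4,2,1]] U=[[3,2,0],[0,4,3],[0,0,2]]

  R1 -= 2·R0 → [0,4,3]
  R2 -= -4·R0 → [0,8,8]
  R2 -= 2·R1 → [0,0,2]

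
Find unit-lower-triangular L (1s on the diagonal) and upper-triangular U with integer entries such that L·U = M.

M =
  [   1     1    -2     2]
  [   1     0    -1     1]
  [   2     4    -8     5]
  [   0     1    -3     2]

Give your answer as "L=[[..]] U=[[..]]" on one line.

L=[[1,0,0,0],[1,1,0,0],[2,-2,1,0],[0,-1,1,1]] U=[[1,1,-2,2],[0,-1,1,-1],[0,0,-2,-1],[0,0,0,2]]

  R1 -= 1·R0 → [0,-1,1,-1]
  R2 -= 2·R0 → [0,2,-4,1]
  R3 -= 0·R0 → [0,1,-3,2]
  R2 -= -2·R1 → [0,0,-2,-1]
  R3 -= -1·R1 → [0,0,-2,1]
  R3 -= 1·R2 → [0,0,0,2]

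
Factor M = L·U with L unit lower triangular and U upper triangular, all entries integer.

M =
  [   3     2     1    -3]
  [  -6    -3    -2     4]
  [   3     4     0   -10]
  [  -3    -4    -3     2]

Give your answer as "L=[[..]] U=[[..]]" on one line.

  r1 -= -2·r0 → [0,1,0,-2]
  r2 -= 1·r0 → [0,2,-1,-7]
  r3 -= -1·r0 → [0,-2,-2,-1]
  r2 -= 2·r1 → [0,0,-1,-3]
  r3 -= -2·r1 → [0,0,-2,-5]
  r3 -= 2·r2 → [0,0,0,1]

L=[[1,0,0,0],[-2,1,0,0],[1,2,1,0],[-1,-2,2,1]] U=[[3,2,1,-3],[0,1,0,-2],[0,0,-1,-3],[0,0,0,1]]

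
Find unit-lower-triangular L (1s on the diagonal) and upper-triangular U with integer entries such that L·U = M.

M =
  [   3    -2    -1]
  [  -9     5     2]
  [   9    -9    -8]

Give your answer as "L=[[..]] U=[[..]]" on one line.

  row1 -= -3·row0 → [0,-1,-1]
  row2 -= 3·row0 → [0,-3,-5]
  row2 -= 3·row1 → [0,0,-2]

L=[[1,0,0],[-3,1,0],[3,3,1]] U=[[3,-2,-1],[0,-1,-1],[0,0,-2]]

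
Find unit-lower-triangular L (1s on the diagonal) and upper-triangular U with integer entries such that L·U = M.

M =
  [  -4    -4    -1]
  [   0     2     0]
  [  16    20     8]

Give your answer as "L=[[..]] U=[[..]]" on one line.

  R1 -= 0·R0 → [0,2,0]
  R2 -= -4·R0 → [0,4,4]
  R2 -= 2·R1 → [0,0,4]

L=[[1,0,0],[0,1,0],[-4,2,1]] U=[[-4,-4,-1],[0,2,0],[0,0,4]]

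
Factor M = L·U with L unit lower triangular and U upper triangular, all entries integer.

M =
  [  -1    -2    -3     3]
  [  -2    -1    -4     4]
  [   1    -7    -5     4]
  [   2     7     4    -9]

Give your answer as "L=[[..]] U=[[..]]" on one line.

L=[[1,0,0,0],[2,1,0,0],[-1,-3,1,0],[-2,1,2,1]] U=[[-1,-2,-3,3],[0,3,2,-2],[0,0,-2,1],[0,0,0,-3]]

  row1 -= 2·row0 → [0,3,2,-2]
  row2 -= -1·row0 → [0,-9,-8,7]
  row3 -= -2·row0 → [0,3,-2,-3]
  row2 -= -3·row1 → [0,0,-2,1]
  row3 -= 1·row1 → [0,0,-4,-1]
  row3 -= 2·row2 → [0,0,0,-3]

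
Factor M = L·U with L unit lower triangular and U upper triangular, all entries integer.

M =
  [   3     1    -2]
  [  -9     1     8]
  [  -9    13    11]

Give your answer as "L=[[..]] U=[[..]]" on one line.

L=[[1,0,0],[-3,1,0],[-3,4,1]] U=[[3,1,-2],[0,4,2],[0,0,-3]]

  r1 -= -3·r0 → [0,4,2]
  r2 -= -3·r0 → [0,16,5]
  r2 -= 4·r1 → [0,0,-3]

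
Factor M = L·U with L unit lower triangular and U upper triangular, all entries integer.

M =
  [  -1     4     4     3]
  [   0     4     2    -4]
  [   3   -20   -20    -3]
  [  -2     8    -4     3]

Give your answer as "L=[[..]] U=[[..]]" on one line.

  R1 -= 0·R0 → [0,4,2,-4]
  R2 -= -3·R0 → [0,-8,-8,6]
  R3 -= 2·R0 → [0,0,-12,-3]
  R2 -= -2·R1 → [0,0,-4,-2]
  R3 -= 0·R1 → [0,0,-12,-3]
  R3 -= 3·R2 → [0,0,0,3]

L=[[1,0,0,0],[0,1,0,0],[-3,-2,1,0],[2,0,3,1]] U=[[-1,4,4,3],[0,4,2,-4],[0,0,-4,-2],[0,0,0,3]]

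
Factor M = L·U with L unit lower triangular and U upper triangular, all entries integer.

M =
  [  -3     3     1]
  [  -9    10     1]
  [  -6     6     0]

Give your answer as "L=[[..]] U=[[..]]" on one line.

  R1 -= 3·R0 → [0,1,-2]
  R2 -= 2·R0 → [0,0,-2]
  R2 -= 0·R1 → [0,0,-2]

L=[[1,0,0],[3,1,0],[2,0,1]] U=[[-3,3,1],[0,1,-2],[0,0,-2]]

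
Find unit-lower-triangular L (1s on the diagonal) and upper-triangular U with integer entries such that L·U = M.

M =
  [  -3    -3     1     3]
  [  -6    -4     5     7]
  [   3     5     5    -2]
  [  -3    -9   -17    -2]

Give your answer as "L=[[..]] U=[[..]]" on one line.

  r1 -= 2·r0 → [0,2,3,1]
  r2 -= -1·r0 → [0,2,6,1]
  r3 -= 1·r0 → [0,-6,-18,-5]
  r2 -= 1·r1 → [0,0,3,0]
  r3 -= -3·r1 → [0,0,-9,-2]
  r3 -= -3·r2 → [0,0,0,-2]

L=[[1,0,0,0],[2,1,0,0],[-1,1,1,0],[1,-3,-3,1]] U=[[-3,-3,1,3],[0,2,3,1],[0,0,3,0],[0,0,0,-2]]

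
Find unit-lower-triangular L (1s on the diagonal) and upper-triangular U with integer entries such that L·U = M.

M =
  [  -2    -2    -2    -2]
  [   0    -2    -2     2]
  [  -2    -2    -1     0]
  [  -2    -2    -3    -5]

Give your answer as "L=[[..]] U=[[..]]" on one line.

L=[[1,0,0,0],[0,1,0,0],[1,0,1,0],[1,0,-1,1]] U=[[-2,-2,-2,-2],[0,-2,-2,2],[0,0,1,2],[0,0,0,-1]]

  row1 -= 0·row0 → [0,-2,-2,2]
  row2 -= 1·row0 → [0,0,1,2]
  row3 -= 1·row0 → [0,0,-1,-3]
  row2 -= 0·row1 → [0,0,1,2]
  row3 -= 0·row1 → [0,0,-1,-3]
  row3 -= -1·row2 → [0,0,0,-1]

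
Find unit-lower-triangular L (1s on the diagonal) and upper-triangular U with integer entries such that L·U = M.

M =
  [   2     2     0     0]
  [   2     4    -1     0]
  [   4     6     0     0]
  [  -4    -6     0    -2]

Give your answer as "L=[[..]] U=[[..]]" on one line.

  r1 -= 1·r0 → [0,2,-1,0]
  r2 -= 2·r0 → [0,2,0,0]
  r3 -= -2·r0 → [0,-2,0,-2]
  r2 -= 1·r1 → [0,0,1,0]
  r3 -= -1·r1 → [0,0,-1,-2]
  r3 -= -1·r2 → [0,0,0,-2]

L=[[1,0,0,0],[1,1,0,0],[2,1,1,0],[-2,-1,-1,1]] U=[[2,2,0,0],[0,2,-1,0],[0,0,1,0],[0,0,0,-2]]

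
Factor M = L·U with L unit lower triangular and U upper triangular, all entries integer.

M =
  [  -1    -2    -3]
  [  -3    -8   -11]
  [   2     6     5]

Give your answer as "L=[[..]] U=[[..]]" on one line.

  R1 -= 3·R0 → [0,-2,-2]
  R2 -= -2·R0 → [0,2,-1]
  R2 -= -1·R1 → [0,0,-3]

L=[[1,0,0],[3,1,0],[-2,-1,1]] U=[[-1,-2,-3],[0,-2,-2],[0,0,-3]]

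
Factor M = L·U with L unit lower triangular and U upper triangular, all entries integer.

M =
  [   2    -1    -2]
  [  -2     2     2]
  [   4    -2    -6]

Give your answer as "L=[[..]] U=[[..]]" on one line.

  R1 -= -1·R0 → [0,1,0]
  R2 -= 2·R0 → [0,0,-2]
  R2 -= 0·R1 → [0,0,-2]

L=[[1,0,0],[-1,1,0],[2,0,1]] U=[[2,-1,-2],[0,1,0],[0,0,-2]]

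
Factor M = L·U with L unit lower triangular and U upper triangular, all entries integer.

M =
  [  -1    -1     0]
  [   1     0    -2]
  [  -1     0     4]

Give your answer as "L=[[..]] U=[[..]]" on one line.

  R1 -= -1·R0 → [0,-1,-2]
  R2 -= 1·R0 → [0,1,4]
  R2 -= -1·R1 → [0,0,2]

L=[[1,0,0],[-1,1,0],[1,-1,1]] U=[[-1,-1,0],[0,-1,-2],[0,0,2]]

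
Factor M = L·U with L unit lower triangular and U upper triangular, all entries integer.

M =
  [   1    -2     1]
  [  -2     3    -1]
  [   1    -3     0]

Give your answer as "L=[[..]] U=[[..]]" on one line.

  row1 -= -2·row0 → [0,-1,1]
  row2 -= 1·row0 → [0,-1,-1]
  row2 -= 1·row1 → [0,0,-2]

L=[[1,0,0],[-2,1,0],[1,1,1]] U=[[1,-2,1],[0,-1,1],[0,0,-2]]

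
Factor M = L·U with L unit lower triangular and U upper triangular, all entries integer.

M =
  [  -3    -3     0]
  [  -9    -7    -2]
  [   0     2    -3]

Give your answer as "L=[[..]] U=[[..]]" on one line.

L=[[1,0,0],[3,1,0],[0,1,1]] U=[[-3,-3,0],[0,2,-2],[0,0,-1]]

  R1 -= 3·R0 → [0,2,-2]
  R2 -= 0·R0 → [0,2,-3]
  R2 -= 1·R1 → [0,0,-1]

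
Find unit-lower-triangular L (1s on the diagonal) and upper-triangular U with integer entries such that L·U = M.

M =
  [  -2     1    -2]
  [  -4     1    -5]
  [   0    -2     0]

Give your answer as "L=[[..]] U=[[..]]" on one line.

L=[[1,0,0],[2,1,0],[0,2,1]] U=[[-2,1,-2],[0,-1,-1],[0,0,2]]

  R1 -= 2·R0 → [0,-1,-1]
  R2 -= 0·R0 → [0,-2,0]
  R2 -= 2·R1 → [0,0,2]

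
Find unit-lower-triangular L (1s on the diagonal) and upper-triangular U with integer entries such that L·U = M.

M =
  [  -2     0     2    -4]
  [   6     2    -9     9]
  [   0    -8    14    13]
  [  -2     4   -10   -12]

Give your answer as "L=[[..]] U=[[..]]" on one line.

L=[[1,0,0,0],[-3,1,0,0],[0,-4,1,0],[1,2,-3,1]] U=[[-2,0,2,-4],[0,2,-3,-3],[0,0,2,1],[0,0,0,1]]

  r1 -= -3·r0 → [0,2,-3,-3]
  r2 -= 0·r0 → [0,-8,14,13]
  r3 -= 1·r0 → [0,4,-12,-8]
  r2 -= -4·r1 → [0,0,2,1]
  r3 -= 2·r1 → [0,0,-6,-2]
  r3 -= -3·r2 → [0,0,0,1]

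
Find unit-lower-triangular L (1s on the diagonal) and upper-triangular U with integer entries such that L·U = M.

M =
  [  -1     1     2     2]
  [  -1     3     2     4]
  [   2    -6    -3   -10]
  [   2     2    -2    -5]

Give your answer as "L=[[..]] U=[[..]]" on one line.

  R1 -= 1·R0 → [0,2,0,2]
  R2 -= -2·R0 → [0,-4,1,-6]
  R3 -= -2·R0 → [0,4,2,-1]
  R2 -= -2·R1 → [0,0,1,-2]
  R3 -= 2·R1 → [0,0,2,-5]
  R3 -= 2·R2 → [0,0,0,-1]

L=[[1,0,0,0],[1,1,0,0],[-2,-2,1,0],[-2,2,2,1]] U=[[-1,1,2,2],[0,2,0,2],[0,0,1,-2],[0,0,0,-1]]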